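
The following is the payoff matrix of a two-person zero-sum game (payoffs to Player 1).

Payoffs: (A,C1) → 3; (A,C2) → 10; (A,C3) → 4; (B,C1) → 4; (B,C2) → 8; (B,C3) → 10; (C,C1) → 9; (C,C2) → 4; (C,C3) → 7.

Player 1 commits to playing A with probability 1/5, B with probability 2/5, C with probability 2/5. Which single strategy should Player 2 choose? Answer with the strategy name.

C1

If Player 2 plays C1, Player 1's expected payoff is (1/5)·3 + (2/5)·4 + (2/5)·9 = 29/5.
If Player 2 plays C2, Player 1's expected payoff is (1/5)·10 + (2/5)·8 + (2/5)·4 = 34/5.
If Player 2 plays C3, Player 1's expected payoff is (1/5)·4 + (2/5)·10 + (2/5)·7 = 38/5.
Player 2 minimizes Player 1's payoff; the smallest is 29/5, so the best response is C1.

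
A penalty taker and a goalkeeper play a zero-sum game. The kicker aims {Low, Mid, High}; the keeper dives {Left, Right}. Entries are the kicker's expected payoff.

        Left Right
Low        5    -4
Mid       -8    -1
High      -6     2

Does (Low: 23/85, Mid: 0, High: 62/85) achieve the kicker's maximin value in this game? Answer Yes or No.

No

Against Left this mix gives (23/85)·5 + (62/85)·(-6) = -257/85.
Against Right this mix gives (23/85)·(-4) + (62/85)·2 = 32/85.
The keeper will play Left, holding the kicker to -257/85. Shifting weight toward the row that does better against Left would raise this floor (the equalizing mix achieves -14/17 against both Left and Right), so the proposed strategy is not optimal.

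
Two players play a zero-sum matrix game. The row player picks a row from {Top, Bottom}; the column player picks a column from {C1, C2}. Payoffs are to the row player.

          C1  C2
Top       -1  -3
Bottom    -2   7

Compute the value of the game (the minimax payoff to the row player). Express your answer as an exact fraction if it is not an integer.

-13/11

Row minima: Top → -3, Bottom → -2; maximin = -2.
Column maxima: C1 → -1, C2 → 7; minimax = -1.
-2 ≠ -1, so there is no saddle point; optimal play is mixed.
Let the row player play Top with probability p. Expected payoff against C1: (-1)p + (-2)(1−p) = p − 2; against C2: (-3)p + 7(1−p) = −10p + 7.
Setting these equal: p − 2 = −10p + 7 ⇒ 11p = 9 ⇒ p = 9/11, and the value is (1)·(9/11) − 2 = -13/11.
For the column player: with q = P(C1), equating Top's and Bottom's payoffs gives 2q − 3 = −9q + 7 ⇒ q = 10/11.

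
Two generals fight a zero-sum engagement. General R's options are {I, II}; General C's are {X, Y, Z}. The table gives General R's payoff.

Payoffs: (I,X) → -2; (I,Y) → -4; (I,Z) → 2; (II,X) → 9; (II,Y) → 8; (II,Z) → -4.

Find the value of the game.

Row minima: I → -4, II → -4; maximin = -4.
Column maxima: X → 9, Y → 8, Z → 2; minimax = 2.
-4 ≠ 2, so there is no saddle point; optimal play is mixed.
X is strictly dominated by Y (it gives General R strictly more in every row), so General C never plays it.
On the remaining 2×2 (I, II vs Y, Z):
Let General R play I with probability p. Expected payoff against Y: (-4)p + 8(1−p) = −12p + 8; against Z: 2p + (-4)(1−p) = 6p − 4.
Setting these equal: −12p + 8 = 6p − 4 ⇒ −18p = -12 ⇒ p = 2/3, and the value is (-12)·(2/3) + 8 = 0.
For General C: with q = P(Y), equating I's and II's payoffs gives −6q + 2 = 12q − 4 ⇒ q = 1/3.

0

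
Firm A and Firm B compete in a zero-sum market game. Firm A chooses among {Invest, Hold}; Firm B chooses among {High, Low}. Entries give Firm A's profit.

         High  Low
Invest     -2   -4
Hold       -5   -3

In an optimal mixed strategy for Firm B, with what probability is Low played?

3/4

Row minima: Invest → -4, Hold → -5; maximin = -4.
Column maxima: High → -2, Low → -3; minimax = -3.
-4 ≠ -3, so there is no saddle point; optimal play is mixed.
Let Firm A play Invest with probability p. Expected payoff against High: (-2)p + (-5)(1−p) = 3p − 5; against Low: (-4)p + (-3)(1−p) = −p − 3.
Setting these equal: 3p − 5 = −p − 3 ⇒ 4p = 2 ⇒ p = 1/2, and the value is (3)·(1/2) − 5 = -7/2.
For Firm B: with q = P(High), equating Invest's and Hold's payoffs gives 2q − 4 = −2q − 3 ⇒ q = 1/4.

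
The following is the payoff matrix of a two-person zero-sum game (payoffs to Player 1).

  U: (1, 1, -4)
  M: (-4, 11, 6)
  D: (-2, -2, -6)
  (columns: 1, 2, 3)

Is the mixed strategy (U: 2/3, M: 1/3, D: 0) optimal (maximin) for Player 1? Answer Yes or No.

Against 1 this mix gives (2/3)·1 + (1/3)·(-4) = -2/3.
Against 2 this mix gives (2/3)·1 + (1/3)·11 = 13/3.
Against 3 this mix gives (2/3)·(-4) + (1/3)·6 = -2/3.
All of Player 2's active replies (1, 3) yield -2/3, and no column does worse for Player 1. The mix makes Player 2 indifferent and guarantees -2/3, so it is optimal.

Yes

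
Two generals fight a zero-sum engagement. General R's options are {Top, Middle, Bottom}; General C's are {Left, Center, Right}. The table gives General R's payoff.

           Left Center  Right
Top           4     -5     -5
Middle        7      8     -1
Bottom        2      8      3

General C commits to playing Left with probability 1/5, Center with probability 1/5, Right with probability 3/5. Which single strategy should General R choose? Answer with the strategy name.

Expected payoff of Top: (1/5)·4 + (1/5)·(-5) + (3/5)·(-5) = -16/5.
Expected payoff of Middle: (1/5)·7 + (1/5)·8 + (3/5)·(-1) = 12/5.
Expected payoff of Bottom: (1/5)·2 + (1/5)·8 + (3/5)·3 = 19/5.
The largest is 19/5, so General R's best response is Bottom.

Bottom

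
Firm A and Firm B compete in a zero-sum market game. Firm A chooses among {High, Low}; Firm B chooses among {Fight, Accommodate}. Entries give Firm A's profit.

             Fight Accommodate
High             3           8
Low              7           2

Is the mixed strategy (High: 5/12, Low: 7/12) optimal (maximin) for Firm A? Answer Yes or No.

Against Fight this mix gives (5/12)·3 + (7/12)·7 = 16/3.
Against Accommodate this mix gives (5/12)·8 + (7/12)·2 = 9/2.
Firm B will play Accommodate, holding Firm A to 9/2. Shifting weight toward the row that does better against Accommodate would raise this floor (the equalizing mix achieves 5 against both Accommodate and Fight), so the proposed strategy is not optimal.

No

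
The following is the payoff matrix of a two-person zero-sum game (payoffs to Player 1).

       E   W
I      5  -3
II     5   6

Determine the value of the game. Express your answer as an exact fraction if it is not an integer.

5

Row minima: I → -3, II → 5; maximin = 5.
Column maxima: E → 5, W → 6; minimax = 5.
Since maximin = minimax = 5, there is a saddle point and the value is 5.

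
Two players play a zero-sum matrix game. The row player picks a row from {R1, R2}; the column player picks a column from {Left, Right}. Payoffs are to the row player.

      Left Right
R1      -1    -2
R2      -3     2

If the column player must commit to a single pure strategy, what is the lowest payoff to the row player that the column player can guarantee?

Column maxima: Left → -1, Right → 2.
The smallest of these is -1.

-1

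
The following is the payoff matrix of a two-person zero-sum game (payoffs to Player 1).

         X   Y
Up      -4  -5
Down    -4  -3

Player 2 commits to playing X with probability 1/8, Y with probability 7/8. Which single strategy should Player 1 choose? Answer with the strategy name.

Down

Expected payoff of Up: (1/8)·(-4) + (7/8)·(-5) = -39/8.
Expected payoff of Down: (1/8)·(-4) + (7/8)·(-3) = -25/8.
The largest is -25/8, so Player 1's best response is Down.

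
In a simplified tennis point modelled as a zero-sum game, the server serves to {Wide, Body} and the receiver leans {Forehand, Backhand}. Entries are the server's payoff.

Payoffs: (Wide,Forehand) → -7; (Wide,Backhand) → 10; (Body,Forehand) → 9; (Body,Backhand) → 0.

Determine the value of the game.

Row minima: Wide → -7, Body → 0; maximin = 0.
Column maxima: Forehand → 9, Backhand → 10; minimax = 9.
0 ≠ 9, so there is no saddle point; optimal play is mixed.
Let the server play Wide with probability p. Expected payoff against Forehand: (-7)p + 9(1−p) = −16p + 9; against Backhand: 10p + 0(1−p) = 10p.
Setting these equal: −16p + 9 = 10p ⇒ −26p = -9 ⇒ p = 9/26, and the value is (-16)·(9/26) + 9 = 45/13.
For the receiver: with q = P(Forehand), equating Wide's and Body's payoffs gives −17q + 10 = 9q ⇒ q = 5/13.

45/13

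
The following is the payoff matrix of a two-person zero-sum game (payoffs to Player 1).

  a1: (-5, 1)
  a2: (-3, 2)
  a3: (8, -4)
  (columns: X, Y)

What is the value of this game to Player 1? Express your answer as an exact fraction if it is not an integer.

Row minima: a1 → -5, a2 → -3, a3 → -4; maximin = -3.
Column maxima: X → 8, Y → 2; minimax = 2.
-3 ≠ 2, so there is no saddle point; optimal play is mixed.
a1 is strictly dominated by a2, so Player 1 never plays it.
On the remaining 2×2 (a2, a3 vs X, Y):
Let Player 1 play a2 with probability p. Expected payoff against X: (-3)p + 8(1−p) = −11p + 8; against Y: 2p + (-4)(1−p) = 6p − 4.
Setting these equal: −11p + 8 = 6p − 4 ⇒ −17p = -12 ⇒ p = 12/17, and the value is (-11)·(12/17) + 8 = 4/17.
For Player 2: with q = P(X), equating a2's and a3's payoffs gives −5q + 2 = 12q − 4 ⇒ q = 6/17.

4/17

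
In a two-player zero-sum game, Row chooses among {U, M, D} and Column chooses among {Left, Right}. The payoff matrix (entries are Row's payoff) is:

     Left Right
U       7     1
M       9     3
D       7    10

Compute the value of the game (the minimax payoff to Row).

23/3

Row minima: U → 1, M → 3, D → 7; maximin = 7.
Column maxima: Left → 9, Right → 10; minimax = 9.
7 ≠ 9, so there is no saddle point; optimal play is mixed.
U is strictly dominated by M, so Row never plays it.
On the remaining 2×2 (M, D vs Left, Right):
Let Row play M with probability p. Expected payoff against Left: 9p + 7(1−p) = 2p + 7; against Right: 3p + 10(1−p) = −7p + 10.
Setting these equal: 2p + 7 = −7p + 10 ⇒ 9p = 3 ⇒ p = 1/3, and the value is (2)·(1/3) + 7 = 23/3.
For Column: with q = P(Left), equating M's and D's payoffs gives 6q + 3 = −3q + 10 ⇒ q = 7/9.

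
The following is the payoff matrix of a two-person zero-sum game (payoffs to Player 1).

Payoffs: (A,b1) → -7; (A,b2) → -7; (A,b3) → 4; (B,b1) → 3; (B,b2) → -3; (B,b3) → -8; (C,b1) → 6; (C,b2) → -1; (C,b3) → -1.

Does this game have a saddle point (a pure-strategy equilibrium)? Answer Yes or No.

Row minima: A → -7, B → -8, C → -1; maximin = -1.
Column maxima: b1 → 6, b2 → -1, b3 → 4; minimax = -1.
maximin = minimax = -1, so a saddle point exists.

Yes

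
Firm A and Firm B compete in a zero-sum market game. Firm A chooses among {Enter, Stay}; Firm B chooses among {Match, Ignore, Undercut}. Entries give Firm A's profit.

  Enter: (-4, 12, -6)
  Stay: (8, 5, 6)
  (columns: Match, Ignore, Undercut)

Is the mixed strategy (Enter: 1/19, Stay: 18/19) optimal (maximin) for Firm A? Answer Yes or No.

Against Match this mix gives (1/19)·(-4) + (18/19)·8 = 140/19.
Against Ignore this mix gives (1/19)·12 + (18/19)·5 = 102/19.
Against Undercut this mix gives (1/19)·(-6) + (18/19)·6 = 102/19.
All of Firm B's active replies (Ignore, Undercut) yield 102/19, and no column does worse for Firm A. The mix makes Firm B indifferent and guarantees 102/19, so it is optimal.

Yes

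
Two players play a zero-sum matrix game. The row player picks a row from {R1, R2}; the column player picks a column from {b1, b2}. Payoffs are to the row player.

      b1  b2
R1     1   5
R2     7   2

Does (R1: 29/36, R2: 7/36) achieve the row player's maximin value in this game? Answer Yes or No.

Against b1 this mix gives (29/36)·1 + (7/36)·7 = 13/6.
Against b2 this mix gives (29/36)·5 + (7/36)·2 = 53/12.
The column player will play b1, holding the row player to 13/6. Shifting weight toward the row that does better against b1 would raise this floor (the equalizing mix achieves 11/3 against both b1 and b2), so the proposed strategy is not optimal.

No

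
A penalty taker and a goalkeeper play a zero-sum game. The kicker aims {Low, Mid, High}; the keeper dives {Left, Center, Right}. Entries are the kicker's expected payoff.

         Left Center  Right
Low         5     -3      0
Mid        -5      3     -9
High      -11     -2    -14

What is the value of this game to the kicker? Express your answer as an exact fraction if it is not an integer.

-9/5

Row minima: Low → -3, Mid → -9, High → -14; maximin = -3.
Column maxima: Left → 5, Center → 3, Right → 0; minimax = 0.
-3 ≠ 0, so there is no saddle point; optimal play is mixed.
High is strictly dominated by Mid, so the kicker never plays it.
Left is strictly dominated by Right (it gives the kicker strictly more in every row), so the keeper never plays it.
On the remaining 2×2 (Low, Mid vs Center, Right):
Let the kicker play Low with probability p. Expected payoff against Center: (-3)p + 3(1−p) = −6p + 3; against Right: 0p + (-9)(1−p) = 9p − 9.
Setting these equal: −6p + 3 = 9p − 9 ⇒ −15p = -12 ⇒ p = 4/5, and the value is (-6)·(4/5) + 3 = -9/5.
For the keeper: with q = P(Center), equating Low's and Mid's payoffs gives −3q = 12q − 9 ⇒ q = 3/5.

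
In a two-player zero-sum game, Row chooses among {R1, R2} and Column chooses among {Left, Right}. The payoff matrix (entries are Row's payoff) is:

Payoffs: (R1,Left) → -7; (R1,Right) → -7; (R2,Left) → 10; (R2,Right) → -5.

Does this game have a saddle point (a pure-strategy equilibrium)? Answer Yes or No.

Yes

Row minima: R1 → -7, R2 → -5; maximin = -5.
Column maxima: Left → 10, Right → -5; minimax = -5.
maximin = minimax = -5, so a saddle point exists.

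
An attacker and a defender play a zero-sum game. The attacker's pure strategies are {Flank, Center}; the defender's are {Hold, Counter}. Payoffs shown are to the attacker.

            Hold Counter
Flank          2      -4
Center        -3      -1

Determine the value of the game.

Row minima: Flank → -4, Center → -3; maximin = -3.
Column maxima: Hold → 2, Counter → -1; minimax = -1.
-3 ≠ -1, so there is no saddle point; optimal play is mixed.
Let the attacker play Flank with probability p. Expected payoff against Hold: 2p + (-3)(1−p) = 5p − 3; against Counter: (-4)p + (-1)(1−p) = −3p − 1.
Setting these equal: 5p − 3 = −3p − 1 ⇒ 8p = 2 ⇒ p = 1/4, and the value is (5)·(1/4) − 3 = -7/4.
For the defender: with q = P(Hold), equating Flank's and Center's payoffs gives 6q − 4 = −2q − 1 ⇒ q = 3/8.

-7/4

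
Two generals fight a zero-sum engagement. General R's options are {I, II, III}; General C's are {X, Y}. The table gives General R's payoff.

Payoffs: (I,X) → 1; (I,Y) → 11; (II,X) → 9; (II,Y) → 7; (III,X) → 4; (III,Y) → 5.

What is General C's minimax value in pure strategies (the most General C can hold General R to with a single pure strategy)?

Column maxima: X → 9, Y → 11.
The smallest of these is 9.

9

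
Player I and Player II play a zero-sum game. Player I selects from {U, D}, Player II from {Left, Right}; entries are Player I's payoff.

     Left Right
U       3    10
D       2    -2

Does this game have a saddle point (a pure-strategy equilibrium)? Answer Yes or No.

Yes

Row minima: U → 3, D → -2; maximin = 3.
Column maxima: Left → 3, Right → 10; minimax = 3.
maximin = minimax = 3, so a saddle point exists.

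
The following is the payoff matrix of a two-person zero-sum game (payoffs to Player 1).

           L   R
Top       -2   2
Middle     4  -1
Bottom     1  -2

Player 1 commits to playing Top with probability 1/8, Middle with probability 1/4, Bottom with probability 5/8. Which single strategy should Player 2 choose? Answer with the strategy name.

R

If Player 2 plays L, Player 1's expected payoff is (1/8)·(-2) + (1/4)·4 + (5/8)·1 = 11/8.
If Player 2 plays R, Player 1's expected payoff is (1/8)·2 + (1/4)·(-1) + (5/8)·(-2) = -5/4.
Player 2 minimizes Player 1's payoff; the smallest is -5/4, so the best response is R.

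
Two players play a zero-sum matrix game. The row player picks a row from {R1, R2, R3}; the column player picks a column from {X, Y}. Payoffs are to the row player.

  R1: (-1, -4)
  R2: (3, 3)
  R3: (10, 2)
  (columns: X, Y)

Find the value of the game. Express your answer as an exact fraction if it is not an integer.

3

Row minima: R1 → -4, R2 → 3, R3 → 2; maximin = 3.
Column maxima: X → 10, Y → 3; minimax = 3.
Since maximin = minimax = 3, there is a saddle point and the value is 3.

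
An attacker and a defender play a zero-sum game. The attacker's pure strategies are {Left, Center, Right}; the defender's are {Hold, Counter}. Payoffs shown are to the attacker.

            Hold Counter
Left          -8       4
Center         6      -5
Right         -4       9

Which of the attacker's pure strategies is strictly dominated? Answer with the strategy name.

Right gives a strictly higher payoff than Left against every column: -4 > -8, 9 > 4.
So Left is strictly dominated and the attacker never plays it.

Left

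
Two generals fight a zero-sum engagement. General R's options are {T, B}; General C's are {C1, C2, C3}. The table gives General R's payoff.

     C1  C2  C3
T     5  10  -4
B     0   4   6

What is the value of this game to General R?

2

Row minima: T → -4, B → 0; maximin = 0.
Column maxima: C1 → 5, C2 → 10, C3 → 6; minimax = 5.
0 ≠ 5, so there is no saddle point; optimal play is mixed.
C2 is strictly dominated by C1 (it gives General R strictly more in every row), so General C never plays it.
On the remaining 2×2 (T, B vs C1, C3):
Let General R play T with probability p. Expected payoff against C1: 5p + 0(1−p) = 5p; against C3: (-4)p + 6(1−p) = −10p + 6.
Setting these equal: 5p = −10p + 6 ⇒ 15p = 6 ⇒ p = 2/5, and the value is (5)·(2/5) = 2.
For General C: with q = P(C1), equating T's and B's payoffs gives 9q − 4 = −6q + 6 ⇒ q = 2/3.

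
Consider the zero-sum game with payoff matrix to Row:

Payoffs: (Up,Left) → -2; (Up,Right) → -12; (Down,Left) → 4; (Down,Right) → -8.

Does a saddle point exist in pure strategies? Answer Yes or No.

Row minima: Up → -12, Down → -8; maximin = -8.
Column maxima: Left → 4, Right → -8; minimax = -8.
maximin = minimax = -8, so a saddle point exists.

Yes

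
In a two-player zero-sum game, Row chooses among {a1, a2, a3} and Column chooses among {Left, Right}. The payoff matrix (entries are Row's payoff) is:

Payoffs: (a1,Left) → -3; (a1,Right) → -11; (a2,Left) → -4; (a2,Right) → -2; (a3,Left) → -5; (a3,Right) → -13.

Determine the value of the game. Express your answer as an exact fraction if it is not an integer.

-19/5

Row minima: a1 → -11, a2 → -4, a3 → -13; maximin = -4.
Column maxima: Left → -3, Right → -2; minimax = -3.
-4 ≠ -3, so there is no saddle point; optimal play is mixed.
a3 is strictly dominated by a1, so Row never plays it.
On the remaining 2×2 (a1, a2 vs Left, Right):
Let Row play a1 with probability p. Expected payoff against Left: (-3)p + (-4)(1−p) = p − 4; against Right: (-11)p + (-2)(1−p) = −9p − 2.
Setting these equal: p − 4 = −9p − 2 ⇒ 10p = 2 ⇒ p = 1/5, and the value is (1)·(1/5) − 4 = -19/5.
For Column: with q = P(Left), equating a1's and a2's payoffs gives 8q − 11 = −2q − 2 ⇒ q = 9/10.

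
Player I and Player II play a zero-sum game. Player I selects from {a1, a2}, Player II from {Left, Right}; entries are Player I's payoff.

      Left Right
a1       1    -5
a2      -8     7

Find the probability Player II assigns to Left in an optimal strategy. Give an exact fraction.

Row minima: a1 → -5, a2 → -8; maximin = -5.
Column maxima: Left → 1, Right → 7; minimax = 1.
-5 ≠ 1, so there is no saddle point; optimal play is mixed.
Let Player I play a1 with probability p. Expected payoff against Left: 1p + (-8)(1−p) = 9p − 8; against Right: (-5)p + 7(1−p) = −12p + 7.
Setting these equal: 9p − 8 = −12p + 7 ⇒ 21p = 15 ⇒ p = 5/7, and the value is (9)·(5/7) − 8 = -11/7.
For Player II: with q = P(Left), equating a1's and a2's payoffs gives 6q − 5 = −15q + 7 ⇒ q = 4/7.

4/7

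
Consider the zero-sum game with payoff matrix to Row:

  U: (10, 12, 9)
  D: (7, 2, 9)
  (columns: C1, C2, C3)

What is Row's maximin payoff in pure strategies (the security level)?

9

Row minima: U → 9, D → 2.
The best of these is 9.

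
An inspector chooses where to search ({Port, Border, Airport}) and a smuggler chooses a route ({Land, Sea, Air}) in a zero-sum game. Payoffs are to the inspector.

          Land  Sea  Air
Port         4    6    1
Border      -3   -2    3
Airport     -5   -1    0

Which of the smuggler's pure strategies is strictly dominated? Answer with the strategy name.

Land holds the inspector's payoff strictly below Sea in every row: 4 < 6, -3 < -2, -5 < -1.
So Sea is strictly dominated for the smuggler.

Sea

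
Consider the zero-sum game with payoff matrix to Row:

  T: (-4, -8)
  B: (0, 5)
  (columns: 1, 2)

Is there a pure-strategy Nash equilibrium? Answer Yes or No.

Yes

Row minima: T → -8, B → 0; maximin = 0.
Column maxima: 1 → 0, 2 → 5; minimax = 0.
maximin = minimax = 0, so a saddle point exists.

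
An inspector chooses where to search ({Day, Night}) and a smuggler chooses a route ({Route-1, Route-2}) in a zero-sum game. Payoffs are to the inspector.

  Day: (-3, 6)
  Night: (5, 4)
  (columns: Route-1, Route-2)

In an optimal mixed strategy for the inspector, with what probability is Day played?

Row minima: Day → -3, Night → 4; maximin = 4.
Column maxima: Route-1 → 5, Route-2 → 6; minimax = 5.
4 ≠ 5, so there is no saddle point; optimal play is mixed.
Let the inspector play Day with probability p. Expected payoff against Route-1: (-3)p + 5(1−p) = −8p + 5; against Route-2: 6p + 4(1−p) = 2p + 4.
Setting these equal: −8p + 5 = 2p + 4 ⇒ −10p = -1 ⇒ p = 1/10, and the value is (-8)·(1/10) + 5 = 21/5.
For the smuggler: with q = P(Route-1), equating Day's and Night's payoffs gives −9q + 6 = q + 4 ⇒ q = 1/5.

1/10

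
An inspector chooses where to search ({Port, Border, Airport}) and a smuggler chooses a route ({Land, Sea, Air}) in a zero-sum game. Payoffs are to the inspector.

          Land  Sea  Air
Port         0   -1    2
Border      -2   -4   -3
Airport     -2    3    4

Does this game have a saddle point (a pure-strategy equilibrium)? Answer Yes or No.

Row minima: Port → -1, Border → -4, Airport → -2; maximin = -1.
Column maxima: Land → 0, Sea → 3, Air → 4; minimax = 0.
-1 ≠ 0, so no pure-strategy equilibrium exists.

No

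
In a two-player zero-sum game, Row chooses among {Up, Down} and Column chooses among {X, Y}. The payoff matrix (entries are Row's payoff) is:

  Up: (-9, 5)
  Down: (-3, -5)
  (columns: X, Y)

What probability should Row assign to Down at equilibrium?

Row minima: Up → -9, Down → -5; maximin = -5.
Column maxima: X → -3, Y → 5; minimax = -3.
-5 ≠ -3, so there is no saddle point; optimal play is mixed.
Let Row play Up with probability p. Expected payoff against X: (-9)p + (-3)(1−p) = −6p − 3; against Y: 5p + (-5)(1−p) = 10p − 5.
Setting these equal: −6p − 3 = 10p − 5 ⇒ −16p = -2 ⇒ p = 1/8, and the value is (-6)·(1/8) − 3 = -15/4.
For Column: with q = P(X), equating Up's and Down's payoffs gives −14q + 5 = 2q − 5 ⇒ q = 5/8.

7/8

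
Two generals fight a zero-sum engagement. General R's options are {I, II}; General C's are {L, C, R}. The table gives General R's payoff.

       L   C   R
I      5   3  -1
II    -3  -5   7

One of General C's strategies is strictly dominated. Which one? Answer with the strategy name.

L

C holds General R's payoff strictly below L in every row: 3 < 5, -5 < -3.
So L is strictly dominated for General C.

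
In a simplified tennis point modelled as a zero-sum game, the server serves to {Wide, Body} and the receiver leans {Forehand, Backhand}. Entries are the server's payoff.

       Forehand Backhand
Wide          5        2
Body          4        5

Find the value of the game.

17/4

Row minima: Wide → 2, Body → 4; maximin = 4.
Column maxima: Forehand → 5, Backhand → 5; minimax = 5.
4 ≠ 5, so there is no saddle point; optimal play is mixed.
Let the server play Wide with probability p. Expected payoff against Forehand: 5p + 4(1−p) = p + 4; against Backhand: 2p + 5(1−p) = −3p + 5.
Setting these equal: p + 4 = −3p + 5 ⇒ 4p = 1 ⇒ p = 1/4, and the value is (1)·(1/4) + 4 = 17/4.
For the receiver: with q = P(Forehand), equating Wide's and Body's payoffs gives 3q + 2 = −q + 5 ⇒ q = 3/4.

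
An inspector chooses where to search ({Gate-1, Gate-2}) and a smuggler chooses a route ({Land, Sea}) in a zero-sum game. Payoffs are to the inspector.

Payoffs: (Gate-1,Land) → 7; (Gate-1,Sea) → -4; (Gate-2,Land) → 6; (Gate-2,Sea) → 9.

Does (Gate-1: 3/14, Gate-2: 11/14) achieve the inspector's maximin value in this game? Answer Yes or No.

Yes

Against Land this mix gives (3/14)·7 + (11/14)·6 = 87/14.
Against Sea this mix gives (3/14)·(-4) + (11/14)·9 = 87/14.
All of the smuggler's active replies (Land, Sea) yield 87/14, and no column does worse for the inspector. The mix makes the smuggler indifferent and guarantees 87/14, so it is optimal.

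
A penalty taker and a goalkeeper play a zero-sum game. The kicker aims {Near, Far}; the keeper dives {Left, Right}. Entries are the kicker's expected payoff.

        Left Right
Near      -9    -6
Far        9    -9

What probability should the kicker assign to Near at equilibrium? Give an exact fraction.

Row minima: Near → -9, Far → -9; maximin = -9.
Column maxima: Left → 9, Right → -6; minimax = -6.
-9 ≠ -6, so there is no saddle point; optimal play is mixed.
Let the kicker play Near with probability p. Expected payoff against Left: (-9)p + 9(1−p) = −18p + 9; against Right: (-6)p + (-9)(1−p) = 3p − 9.
Setting these equal: −18p + 9 = 3p − 9 ⇒ −21p = -18 ⇒ p = 6/7, and the value is (-18)·(6/7) + 9 = -45/7.
For the keeper: with q = P(Left), equating Near's and Far's payoffs gives −3q − 6 = 18q − 9 ⇒ q = 1/7.

6/7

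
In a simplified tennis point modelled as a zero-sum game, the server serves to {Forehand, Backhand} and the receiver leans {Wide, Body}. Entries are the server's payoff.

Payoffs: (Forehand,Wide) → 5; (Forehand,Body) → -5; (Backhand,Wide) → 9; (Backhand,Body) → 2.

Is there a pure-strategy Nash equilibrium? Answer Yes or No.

Yes

Row minima: Forehand → -5, Backhand → 2; maximin = 2.
Column maxima: Wide → 9, Body → 2; minimax = 2.
maximin = minimax = 2, so a saddle point exists.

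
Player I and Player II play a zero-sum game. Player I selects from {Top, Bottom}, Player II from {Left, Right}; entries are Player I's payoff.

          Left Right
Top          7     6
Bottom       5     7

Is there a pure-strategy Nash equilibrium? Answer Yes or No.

No

Row minima: Top → 6, Bottom → 5; maximin = 6.
Column maxima: Left → 7, Right → 7; minimax = 7.
6 ≠ 7, so no pure-strategy equilibrium exists.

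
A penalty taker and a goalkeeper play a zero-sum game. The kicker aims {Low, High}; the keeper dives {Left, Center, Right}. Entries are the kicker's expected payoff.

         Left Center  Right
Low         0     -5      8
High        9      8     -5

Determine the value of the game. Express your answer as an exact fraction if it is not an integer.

3/2

Row minima: Low → -5, High → -5; maximin = -5.
Column maxima: Left → 9, Center → 8, Right → 8; minimax = 8.
-5 ≠ 8, so there is no saddle point; optimal play is mixed.
Left is strictly dominated by Center (it gives the kicker strictly more in every row), so the keeper never plays it.
On the remaining 2×2 (Low, High vs Center, Right):
Let the kicker play Low with probability p. Expected payoff against Center: (-5)p + 8(1−p) = −13p + 8; against Right: 8p + (-5)(1−p) = 13p − 5.
Setting these equal: −13p + 8 = 13p − 5 ⇒ −26p = -13 ⇒ p = 1/2, and the value is (-13)·(1/2) + 8 = 3/2.
For the keeper: with q = P(Center), equating Low's and High's payoffs gives −13q + 8 = 13q − 5 ⇒ q = 1/2.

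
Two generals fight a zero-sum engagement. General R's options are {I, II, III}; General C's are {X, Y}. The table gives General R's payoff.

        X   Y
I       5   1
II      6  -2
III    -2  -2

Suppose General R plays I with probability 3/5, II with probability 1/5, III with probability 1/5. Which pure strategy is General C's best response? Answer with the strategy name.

Y

If General C plays X, General R's expected payoff is (3/5)·5 + (1/5)·6 + (1/5)·(-2) = 19/5.
If General C plays Y, General R's expected payoff is (3/5)·1 + (1/5)·(-2) + (1/5)·(-2) = -1/5.
General C minimizes General R's payoff; the smallest is -1/5, so the best response is Y.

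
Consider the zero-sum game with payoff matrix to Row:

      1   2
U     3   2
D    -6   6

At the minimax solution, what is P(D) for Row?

1/13

Row minima: U → 2, D → -6; maximin = 2.
Column maxima: 1 → 3, 2 → 6; minimax = 3.
2 ≠ 3, so there is no saddle point; optimal play is mixed.
Let Row play U with probability p. Expected payoff against 1: 3p + (-6)(1−p) = 9p − 6; against 2: 2p + 6(1−p) = −4p + 6.
Setting these equal: 9p − 6 = −4p + 6 ⇒ 13p = 12 ⇒ p = 12/13, and the value is (9)·(12/13) − 6 = 30/13.
For Column: with q = P(1), equating U's and D's payoffs gives q + 2 = −12q + 6 ⇒ q = 4/13.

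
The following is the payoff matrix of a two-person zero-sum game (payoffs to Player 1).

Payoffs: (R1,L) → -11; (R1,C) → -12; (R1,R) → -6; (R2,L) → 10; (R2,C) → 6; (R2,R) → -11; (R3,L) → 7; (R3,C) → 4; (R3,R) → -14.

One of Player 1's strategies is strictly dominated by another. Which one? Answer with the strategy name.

R3

R2 gives a strictly higher payoff than R3 against every column: 10 > 7, 6 > 4, -11 > -14.
So R3 is strictly dominated and Player 1 never plays it.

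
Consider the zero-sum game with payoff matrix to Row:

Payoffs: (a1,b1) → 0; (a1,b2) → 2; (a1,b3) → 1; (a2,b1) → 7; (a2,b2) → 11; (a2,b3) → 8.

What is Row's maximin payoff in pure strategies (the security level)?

Row minima: a1 → 0, a2 → 7.
The best of these is 7.

7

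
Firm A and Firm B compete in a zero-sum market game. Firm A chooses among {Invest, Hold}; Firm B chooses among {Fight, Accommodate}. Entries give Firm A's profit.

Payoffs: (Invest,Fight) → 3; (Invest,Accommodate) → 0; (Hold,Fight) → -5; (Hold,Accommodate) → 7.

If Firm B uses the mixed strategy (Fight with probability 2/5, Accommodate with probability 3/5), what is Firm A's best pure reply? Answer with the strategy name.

Hold

Expected payoff of Invest: (2/5)·3 + (3/5)·0 = 6/5.
Expected payoff of Hold: (2/5)·(-5) + (3/5)·7 = 11/5.
The largest is 11/5, so Firm A's best response is Hold.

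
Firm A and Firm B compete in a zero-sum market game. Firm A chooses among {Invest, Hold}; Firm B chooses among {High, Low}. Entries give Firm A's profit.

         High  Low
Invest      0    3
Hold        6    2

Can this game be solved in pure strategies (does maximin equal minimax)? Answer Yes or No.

Row minima: Invest → 0, Hold → 2; maximin = 2.
Column maxima: High → 6, Low → 3; minimax = 3.
2 ≠ 3, so no pure-strategy equilibrium exists.

No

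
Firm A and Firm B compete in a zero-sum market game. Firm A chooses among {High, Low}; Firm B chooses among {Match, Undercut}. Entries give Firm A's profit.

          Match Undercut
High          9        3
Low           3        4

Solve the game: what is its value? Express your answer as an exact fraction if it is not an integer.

Row minima: High → 3, Low → 3; maximin = 3.
Column maxima: Match → 9, Undercut → 4; minimax = 4.
3 ≠ 4, so there is no saddle point; optimal play is mixed.
Let Firm A play High with probability p. Expected payoff against Match: 9p + 3(1−p) = 6p + 3; against Undercut: 3p + 4(1−p) = −p + 4.
Setting these equal: 6p + 3 = −p + 4 ⇒ 7p = 1 ⇒ p = 1/7, and the value is (6)·(1/7) + 3 = 27/7.
For Firm B: with q = P(Match), equating High's and Low's payoffs gives 6q + 3 = −q + 4 ⇒ q = 1/7.

27/7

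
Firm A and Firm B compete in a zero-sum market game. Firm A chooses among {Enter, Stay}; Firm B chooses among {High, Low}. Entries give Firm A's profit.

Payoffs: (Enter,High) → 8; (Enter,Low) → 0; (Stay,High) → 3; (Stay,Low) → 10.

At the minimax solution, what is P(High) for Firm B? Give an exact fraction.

Row minima: Enter → 0, Stay → 3; maximin = 3.
Column maxima: High → 8, Low → 10; minimax = 8.
3 ≠ 8, so there is no saddle point; optimal play is mixed.
Let Firm A play Enter with probability p. Expected payoff against High: 8p + 3(1−p) = 5p + 3; against Low: 0p + 10(1−p) = −10p + 10.
Setting these equal: 5p + 3 = −10p + 10 ⇒ 15p = 7 ⇒ p = 7/15, and the value is (5)·(7/15) + 3 = 16/3.
For Firm B: with q = P(High), equating Enter's and Stay's payoffs gives 8q = −7q + 10 ⇒ q = 2/3.

2/3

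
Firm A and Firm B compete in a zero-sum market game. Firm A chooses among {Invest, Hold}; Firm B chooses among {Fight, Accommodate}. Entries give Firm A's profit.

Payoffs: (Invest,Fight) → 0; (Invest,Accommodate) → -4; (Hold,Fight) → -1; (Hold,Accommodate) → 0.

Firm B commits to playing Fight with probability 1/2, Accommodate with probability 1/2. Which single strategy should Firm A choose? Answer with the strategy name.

Expected payoff of Invest: (1/2)·0 + (1/2)·(-4) = -2.
Expected payoff of Hold: (1/2)·(-1) + (1/2)·0 = -1/2.
The largest is -1/2, so Firm A's best response is Hold.

Hold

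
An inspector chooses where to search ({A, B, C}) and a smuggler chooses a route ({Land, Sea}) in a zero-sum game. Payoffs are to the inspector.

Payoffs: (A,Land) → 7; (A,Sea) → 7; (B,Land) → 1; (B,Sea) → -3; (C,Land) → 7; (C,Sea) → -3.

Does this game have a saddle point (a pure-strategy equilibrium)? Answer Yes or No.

Row minima: A → 7, B → -3, C → -3; maximin = 7.
Column maxima: Land → 7, Sea → 7; minimax = 7.
maximin = minimax = 7, so a saddle point exists.

Yes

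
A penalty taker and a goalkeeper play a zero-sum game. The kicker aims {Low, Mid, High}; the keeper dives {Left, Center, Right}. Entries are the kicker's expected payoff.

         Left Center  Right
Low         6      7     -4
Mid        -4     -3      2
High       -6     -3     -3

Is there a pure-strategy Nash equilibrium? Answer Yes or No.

No

Row minima: Low → -4, Mid → -4, High → -6; maximin = -4.
Column maxima: Left → 6, Center → 7, Right → 2; minimax = 2.
-4 ≠ 2, so no pure-strategy equilibrium exists.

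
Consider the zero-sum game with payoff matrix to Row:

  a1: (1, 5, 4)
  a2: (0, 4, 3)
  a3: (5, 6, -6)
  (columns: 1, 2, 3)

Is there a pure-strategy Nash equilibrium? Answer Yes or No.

No

Row minima: a1 → 1, a2 → 0, a3 → -6; maximin = 1.
Column maxima: 1 → 5, 2 → 6, 3 → 4; minimax = 4.
1 ≠ 4, so no pure-strategy equilibrium exists.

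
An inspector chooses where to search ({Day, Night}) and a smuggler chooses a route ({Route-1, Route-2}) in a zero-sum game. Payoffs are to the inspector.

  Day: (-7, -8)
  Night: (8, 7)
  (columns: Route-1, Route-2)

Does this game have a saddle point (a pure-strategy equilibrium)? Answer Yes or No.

Yes

Row minima: Day → -8, Night → 7; maximin = 7.
Column maxima: Route-1 → 8, Route-2 → 7; minimax = 7.
maximin = minimax = 7, so a saddle point exists.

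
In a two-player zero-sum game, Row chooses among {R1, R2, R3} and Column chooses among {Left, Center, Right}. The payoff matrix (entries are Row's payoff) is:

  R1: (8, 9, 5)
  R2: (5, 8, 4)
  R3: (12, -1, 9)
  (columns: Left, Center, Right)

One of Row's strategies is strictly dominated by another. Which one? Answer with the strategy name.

R2

R1 gives a strictly higher payoff than R2 against every column: 8 > 5, 9 > 8, 5 > 4.
So R2 is strictly dominated and Row never plays it.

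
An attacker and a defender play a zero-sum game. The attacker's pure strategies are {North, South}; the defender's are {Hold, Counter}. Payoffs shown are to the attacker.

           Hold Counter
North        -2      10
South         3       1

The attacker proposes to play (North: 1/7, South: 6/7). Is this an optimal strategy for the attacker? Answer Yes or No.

Against Hold this mix gives (1/7)·(-2) + (6/7)·3 = 16/7.
Against Counter this mix gives (1/7)·10 + (6/7)·1 = 16/7.
All of the defender's active replies (Hold, Counter) yield 16/7, and no column does worse for the attacker. The mix makes the defender indifferent and guarantees 16/7, so it is optimal.

Yes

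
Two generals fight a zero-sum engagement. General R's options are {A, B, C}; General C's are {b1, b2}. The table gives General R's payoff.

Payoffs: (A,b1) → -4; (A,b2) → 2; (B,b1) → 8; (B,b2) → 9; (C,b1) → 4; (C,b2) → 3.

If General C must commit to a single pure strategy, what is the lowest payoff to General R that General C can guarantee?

8

Column maxima: b1 → 8, b2 → 9.
The smallest of these is 8.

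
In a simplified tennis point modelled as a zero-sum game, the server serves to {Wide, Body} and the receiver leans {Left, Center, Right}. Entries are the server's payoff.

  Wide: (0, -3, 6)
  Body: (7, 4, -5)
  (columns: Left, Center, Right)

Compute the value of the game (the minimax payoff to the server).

Row minima: Wide → -3, Body → -5; maximin = -3.
Column maxima: Left → 7, Center → 4, Right → 6; minimax = 4.
-3 ≠ 4, so there is no saddle point; optimal play is mixed.
Left is strictly dominated by Center (it gives the server strictly more in every row), so the receiver never plays it.
On the remaining 2×2 (Wide, Body vs Center, Right):
Let the server play Wide with probability p. Expected payoff against Center: (-3)p + 4(1−p) = −7p + 4; against Right: 6p + (-5)(1−p) = 11p − 5.
Setting these equal: −7p + 4 = 11p − 5 ⇒ −18p = -9 ⇒ p = 1/2, and the value is (-7)·(1/2) + 4 = 1/2.
For the receiver: with q = P(Center), equating Wide's and Body's payoffs gives −9q + 6 = 9q − 5 ⇒ q = 11/18.

1/2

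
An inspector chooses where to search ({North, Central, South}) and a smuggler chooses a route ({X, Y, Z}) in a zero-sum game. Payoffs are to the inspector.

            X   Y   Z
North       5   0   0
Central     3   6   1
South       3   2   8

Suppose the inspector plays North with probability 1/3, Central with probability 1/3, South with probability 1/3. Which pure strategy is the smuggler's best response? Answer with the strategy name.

Y

If the smuggler plays X, the inspector's expected payoff is (1/3)·5 + (1/3)·3 + (1/3)·3 = 11/3.
If the smuggler plays Y, the inspector's expected payoff is (1/3)·0 + (1/3)·6 + (1/3)·2 = 8/3.
If the smuggler plays Z, the inspector's expected payoff is (1/3)·0 + (1/3)·1 + (1/3)·8 = 3.
The smuggler minimizes the inspector's payoff; the smallest is 8/3, so the best response is Y.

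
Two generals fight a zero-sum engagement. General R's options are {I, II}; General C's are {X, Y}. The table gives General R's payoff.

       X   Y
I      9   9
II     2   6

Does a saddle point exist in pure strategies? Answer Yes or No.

Row minima: I → 9, II → 2; maximin = 9.
Column maxima: X → 9, Y → 9; minimax = 9.
maximin = minimax = 9, so a saddle point exists.

Yes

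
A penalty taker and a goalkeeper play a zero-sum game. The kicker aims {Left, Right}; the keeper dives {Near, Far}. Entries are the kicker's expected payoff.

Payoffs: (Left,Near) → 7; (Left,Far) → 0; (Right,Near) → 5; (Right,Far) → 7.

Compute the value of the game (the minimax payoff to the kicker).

49/9

Row minima: Left → 0, Right → 5; maximin = 5.
Column maxima: Near → 7, Far → 7; minimax = 7.
5 ≠ 7, so there is no saddle point; optimal play is mixed.
Let the kicker play Left with probability p. Expected payoff against Near: 7p + 5(1−p) = 2p + 5; against Far: 0p + 7(1−p) = −7p + 7.
Setting these equal: 2p + 5 = −7p + 7 ⇒ 9p = 2 ⇒ p = 2/9, and the value is (2)·(2/9) + 5 = 49/9.
For the keeper: with q = P(Near), equating Left's and Right's payoffs gives 7q = −2q + 7 ⇒ q = 7/9.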